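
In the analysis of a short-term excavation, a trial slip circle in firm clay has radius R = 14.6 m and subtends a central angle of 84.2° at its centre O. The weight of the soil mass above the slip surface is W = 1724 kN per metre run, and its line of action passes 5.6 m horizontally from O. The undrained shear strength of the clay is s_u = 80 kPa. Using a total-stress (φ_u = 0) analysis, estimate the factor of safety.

FS = 2.60

Taking moments about the centre O, the resisting moment is provided by the undrained shear strength acting along the arc:
Arc length L_a = R·θ = 14.6·(84.2°·π/180) = 14.6·1.4696 = 21.46 m
M_R = s_u·L_a·R = 80·21.46·14.6 = 25060.2 kN·m/m
M_D = W·d = 1724·5.6 = 9654.4 kN·m/m
FS = M_R / M_D = 25060.2 / 9654.4 = 2.596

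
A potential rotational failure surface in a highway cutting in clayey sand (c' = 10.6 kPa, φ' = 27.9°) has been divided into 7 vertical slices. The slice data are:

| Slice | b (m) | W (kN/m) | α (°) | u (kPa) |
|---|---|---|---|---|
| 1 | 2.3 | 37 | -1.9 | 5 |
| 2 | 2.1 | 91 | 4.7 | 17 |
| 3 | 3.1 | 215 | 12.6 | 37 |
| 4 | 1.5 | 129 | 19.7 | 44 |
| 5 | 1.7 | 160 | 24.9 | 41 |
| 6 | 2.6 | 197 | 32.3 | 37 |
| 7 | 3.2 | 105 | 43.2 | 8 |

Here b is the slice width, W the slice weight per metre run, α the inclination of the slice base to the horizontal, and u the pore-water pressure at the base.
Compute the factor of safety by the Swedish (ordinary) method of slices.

Ordinary method of slices: FS = Σ[c'·Δl_i + (W_i cosα_i − u_i·Δl_i)·tanφ'] / Σ W_i sinα_i, with Δl_i = b_i / cosα_i.
Slice 1: Δl = 2.3/cos(-1.9°) = 2.301 m; N'_1 = 37·cos(-1.9°) − 5·2.301 = 25.5; c'Δl = 24.39; W sinα = -1.2
Slice 2: Δl = 2.1/cos4.7° = 2.107 m; N'_2 = 91·cos4.7° − 17·2.107 = 54.9; c'Δl = 22.34; W sinα = 7.5
Slice 3: Δl = 3.1/cos12.6° = 3.177 m; N'_3 = 215·cos12.6° − 37·3.177 = 92.3; c'Δl = 33.67; W sinα = 46.9
Slice 4: Δl = 1.5/cos19.7° = 1.593 m; N'_4 = 129·cos19.7° − 44·1.593 = 51.3; c'Δl = 16.89; W sinα = 43.5
Slice 5: Δl = 1.7/cos24.9° = 1.874 m; N'_5 = 160·cos24.9° − 41·1.874 = 68.3; c'Δl = 19.87; W sinα = 67.4
Slice 6: Δl = 2.6/cos32.3° = 3.076 m; N'_6 = 197·cos32.3° − 37·3.076 = 52.7; c'Δl = 32.61; W sinα = 105.3
Slice 7: Δl = 3.2/cos43.2° = 4.390 m; N'_7 = 105·cos43.2° − 8·4.390 = 41.4; c'Δl = 46.53; W sinα = 71.9
Σc'Δl = 196.3 kN/m; ΣN' = 386.4 kN/m; ΣW sinα = 341.1 kN/m
Resisting = 196.3 + 386.4·tan27.9° = 196.3 + 204.6 = 400.9 kN/m
FS = 400.9 / 341.1 = 1.175

FS = 1.18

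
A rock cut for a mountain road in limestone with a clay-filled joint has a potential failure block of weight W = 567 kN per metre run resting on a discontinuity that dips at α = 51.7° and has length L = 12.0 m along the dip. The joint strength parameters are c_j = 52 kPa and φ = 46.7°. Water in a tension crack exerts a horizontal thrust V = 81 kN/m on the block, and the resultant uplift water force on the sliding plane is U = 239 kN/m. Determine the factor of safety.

FS = 1.36

Resolving the block weight along and normal to the plane and applying the Mohr–Coulomb strength on the joint:
N' = W cosα − U − V sinα = 567·cos51.7° − 239 − 81·sin51.7° = 48.8 kN/m
Driving force T = W sinα + V cosα = 567·sin51.7° + 81·cos51.7° = 495.2 kN/m
Resisting force R = c_j·L + N'·tanφ = 52·12.0 + 48.8·tan46.7° = 624.0 + 51.8 = 675.8 kN/m
FS = R / T = 675.8 / 495.2 = 1.365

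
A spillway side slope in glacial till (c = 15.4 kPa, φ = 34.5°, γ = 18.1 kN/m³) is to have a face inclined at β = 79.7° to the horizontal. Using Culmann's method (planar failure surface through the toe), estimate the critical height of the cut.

Culmann's analysis gives the critical failure plane at α_cr = (β + φ)/2 = (79.7 + 34.5)/2 = 57.1°, and the critical height
H_c = (4c/γ) · sinβ cosφ / [1 − cos(β − φ)]
    = (4·15.4/18.1) · sin79.7°·cos34.5° / [1 − cos(45.2°)]
    = 3.403 · 0.9839·0.8241 / [1 − 0.7046]
    = 3.403 · 0.8108 / 0.2954
    = 9.34 m

H_c = 9.34 m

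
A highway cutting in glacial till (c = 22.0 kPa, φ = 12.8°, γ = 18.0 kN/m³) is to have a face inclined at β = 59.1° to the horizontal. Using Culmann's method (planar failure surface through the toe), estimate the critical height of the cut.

Culmann's analysis gives the critical failure plane at α_cr = (β + φ)/2 = (59.1 + 12.8)/2 = 36.0°, and the critical height
H_c = (4c/γ) · sinβ cosφ / [1 − cos(β − φ)]
    = (4·22.0/18.0) · sin59.1°·cos12.8° / [1 − cos(46.3°)]
    = 4.889 · 0.8581·0.9751 / [1 − 0.6909]
    = 4.889 · 0.8367 / 0.3091
    = 13.23 m

H_c = 13.23 m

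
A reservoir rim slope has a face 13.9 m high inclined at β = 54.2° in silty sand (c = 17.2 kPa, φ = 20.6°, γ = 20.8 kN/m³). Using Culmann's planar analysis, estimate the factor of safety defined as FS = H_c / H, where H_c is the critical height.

H_c = (4c/γ) · sinβ cosφ / [1 − cos(β − φ)]
    = (4·17.2/20.8) · sin54.2°·cos20.6° / [1 − cos33.6°]
    = 3.308 · 0.7592 / 0.1671 = 15.03 m
FS = H_c / H = 15.03 / 13.9 = 1.081

FS = 1.08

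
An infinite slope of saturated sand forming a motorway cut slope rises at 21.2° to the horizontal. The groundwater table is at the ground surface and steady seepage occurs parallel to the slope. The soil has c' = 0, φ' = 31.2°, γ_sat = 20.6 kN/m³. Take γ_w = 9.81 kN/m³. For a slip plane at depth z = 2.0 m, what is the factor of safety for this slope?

FS = 0.82

With seepage parallel to the slope and the water table at the surface, the effective normal stress on the slip plane uses the buoyant unit weight γ' = γ_sat − γ_w while the driving shear stress uses γ_sat:
FS = [c' + γ' z cos²β tanφ'] / [γ_sat z sinβ cosβ]
(For c' = 0 this reduces to FS = (γ'/γ_sat)·tanφ'/tanβ.)
γ' = 20.6 − 9.81 = 10.79 kN/m³
Numerator = 0.0 + 10.79·2.0·cos²21.2°·tan31.2° = 0.0 + 10.79·2.0·0.8692·0.6056 = 11.360 kPa
Denominator = 20.6·2.0·sin21.2°·cos21.2° = 20.6·2.0·0.3616·0.9323 = 13.891 kPa
FS = 11.360 / 13.891 = 0.818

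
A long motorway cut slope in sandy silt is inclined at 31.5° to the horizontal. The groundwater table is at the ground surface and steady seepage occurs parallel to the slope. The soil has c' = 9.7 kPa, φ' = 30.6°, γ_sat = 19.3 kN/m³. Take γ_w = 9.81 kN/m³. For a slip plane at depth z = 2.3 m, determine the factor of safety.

With seepage parallel to the slope and the water table at the surface, the effective normal stress on the slip plane uses the buoyant unit weight γ' = γ_sat − γ_w while the driving shear stress uses γ_sat:
FS = [c' + γ' z cos²β tanφ'] / [γ_sat z sinβ cosβ]
γ' = 19.3 − 9.81 = 9.49 kN/m³
Numerator = 9.7 + 9.49·2.3·cos²31.5°·tan30.6° = 9.7 + 9.49·2.3·0.7270·0.5914 = 19.084 kPa
Denominator = 19.3·2.3·sin31.5°·cos31.5° = 19.3·2.3·0.5225·0.8526 = 19.776 kPa
FS = 19.084 / 19.776 = 0.965

FS = 0.97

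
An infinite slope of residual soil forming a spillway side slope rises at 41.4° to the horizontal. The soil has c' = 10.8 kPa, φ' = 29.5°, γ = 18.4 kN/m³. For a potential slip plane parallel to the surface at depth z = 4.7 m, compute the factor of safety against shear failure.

FS = 0.89

For an infinite slope with a slip plane parallel to the surface (no pore pressure): FS = [c' + γz cos²β tanφ'] / [γz sinβ cosβ].
γz = 18.4·4.7 = 86.48 kN/m²
Numerator = 10.8 + 86.48·cos²41.4°·tan29.5° = 10.8 + 86.48·0.5627·0.5658 = 38.330 kPa
Denominator = 86.48·sin41.4°·cos41.4° = 86.48·0.6613·0.7501 = 42.899 kPa
FS = 38.330 / 42.899 = 0.893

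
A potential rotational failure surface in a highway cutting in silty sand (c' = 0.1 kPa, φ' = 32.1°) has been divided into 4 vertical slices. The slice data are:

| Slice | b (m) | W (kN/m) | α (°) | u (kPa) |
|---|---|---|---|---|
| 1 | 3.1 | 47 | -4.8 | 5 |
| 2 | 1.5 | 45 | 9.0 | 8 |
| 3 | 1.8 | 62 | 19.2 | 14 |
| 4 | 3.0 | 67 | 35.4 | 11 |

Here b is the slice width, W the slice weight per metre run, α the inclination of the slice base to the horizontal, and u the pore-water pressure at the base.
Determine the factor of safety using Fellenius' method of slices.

Ordinary method of slices: FS = Σ[c'·Δl_i + (W_i cosα_i − u_i·Δl_i)·tanφ'] / Σ W_i sinα_i, with Δl_i = b_i / cosα_i.
Slice 1: Δl = 3.1/cos(-4.8°) = 3.111 m; N'_1 = 47·cos(-4.8°) − 5·3.111 = 31.3; c'Δl = 0.31; W sinα = -3.9
Slice 2: Δl = 1.5/cos9.0° = 1.519 m; N'_2 = 45·cos9.0° − 8·1.519 = 32.3; c'Δl = 0.15; W sinα = 7.0
Slice 3: Δl = 1.8/cos19.2° = 1.906 m; N'_3 = 62·cos19.2° − 14·1.906 = 31.9; c'Δl = 0.19; W sinα = 20.4
Slice 4: Δl = 3.0/cos35.4° = 3.680 m; N'_4 = 67·cos35.4° − 11·3.680 = 14.1; c'Δl = 0.37; W sinα = 38.8
Σc'Δl = 1.0 kN/m; ΣN' = 109.6 kN/m; ΣW sinα = 62.3 kN/m
Resisting = 1.0 + 109.6·tan32.1° = 1.0 + 68.7 = 69.8 kN/m
FS = 69.8 / 62.3 = 1.120

FS = 1.12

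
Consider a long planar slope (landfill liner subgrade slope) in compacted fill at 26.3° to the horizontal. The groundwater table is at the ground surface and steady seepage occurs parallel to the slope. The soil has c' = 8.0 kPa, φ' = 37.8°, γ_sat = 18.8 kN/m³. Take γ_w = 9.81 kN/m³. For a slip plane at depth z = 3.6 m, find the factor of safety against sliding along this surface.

With seepage parallel to the slope and the water table at the surface, the effective normal stress on the slip plane uses the buoyant unit weight γ' = γ_sat − γ_w while the driving shear stress uses γ_sat:
FS = [c' + γ' z cos²β tanφ'] / [γ_sat z sinβ cosβ]
γ' = 18.8 − 9.81 = 8.99 kN/m³
Numerator = 8.0 + 8.99·3.6·cos²26.3°·tan37.8° = 8.0 + 8.99·3.6·0.8037·0.7757 = 28.176 kPa
Denominator = 18.8·3.6·sin26.3°·cos26.3° = 18.8·3.6·0.4431·0.8965 = 26.883 kPa
FS = 28.176 / 26.883 = 1.048

FS = 1.05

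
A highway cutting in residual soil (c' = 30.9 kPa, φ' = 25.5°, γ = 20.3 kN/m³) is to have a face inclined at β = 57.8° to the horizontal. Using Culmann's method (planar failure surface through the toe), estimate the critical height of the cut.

H_c = 30.05 m

Culmann's analysis gives the critical failure plane at α_cr = (β + φ')/2 = (57.8 + 25.5)/2 = 41.6°, and the critical height
H_c = (4c'/γ) · sinβ cosφ' / [1 − cos(β − φ')]
    = (4·30.9/20.3) · sin57.8°·cos25.5° / [1 − cos(32.3°)]
    = 6.089 · 0.8462·0.9026 / [1 − 0.8453]
    = 6.089 · 0.7638 / 0.1547
    = 30.05 m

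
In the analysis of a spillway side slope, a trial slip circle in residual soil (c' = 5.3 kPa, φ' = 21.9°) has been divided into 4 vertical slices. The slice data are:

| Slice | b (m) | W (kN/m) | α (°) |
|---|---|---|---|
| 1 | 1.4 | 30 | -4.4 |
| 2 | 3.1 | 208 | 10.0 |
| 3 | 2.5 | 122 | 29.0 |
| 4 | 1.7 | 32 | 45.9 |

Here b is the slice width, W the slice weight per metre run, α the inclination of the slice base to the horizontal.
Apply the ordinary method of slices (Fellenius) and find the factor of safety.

FS = 1.71

Ordinary method of slices: FS = Σ[c'·Δl_i + (W_i cosα_i)·tanφ'] / Σ W_i sinα_i, with Δl_i = b_i / cosα_i.
Slice 1: Δl = 1.4/cos(-4.4°) = 1.404 m; N'_1 = 30·cos(-4.4°) = 29.9; c'Δl = 7.44; W sinα = -2.3
Slice 2: Δl = 3.1/cos10.0° = 3.148 m; N'_2 = 208·cos10.0° = 204.8; c'Δl = 16.68; W sinα = 36.1
Slice 3: Δl = 2.5/cos29.0° = 2.858 m; N'_3 = 122·cos29.0° = 106.7; c'Δl = 15.15; W sinα = 59.1
Slice 4: Δl = 1.7/cos45.9° = 2.443 m; N'_4 = 32·cos45.9° = 22.3; c'Δl = 12.95; W sinα = 23.0
Σc'Δl = 52.2 kN/m; ΣN' = 363.7 kN/m; ΣW sinα = 115.9 kN/m
Resisting = 52.2 + 363.7·tan21.9° = 52.2 + 146.2 = 198.4 kN/m
FS = 198.4 / 115.9 = 1.711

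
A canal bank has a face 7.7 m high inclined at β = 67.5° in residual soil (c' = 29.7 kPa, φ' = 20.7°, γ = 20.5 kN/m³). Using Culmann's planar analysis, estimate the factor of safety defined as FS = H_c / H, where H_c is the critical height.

FS = 2.06

H_c = (4c'/γ) · sinβ cosφ' / [1 − cos(β − φ')]
    = (4·29.7/20.5) · sin67.5°·cos20.7° / [1 − cos46.8°]
    = 5.795 · 0.8642 / 0.3155 = 15.88 m
FS = H_c / H = 15.88 / 7.7 = 2.062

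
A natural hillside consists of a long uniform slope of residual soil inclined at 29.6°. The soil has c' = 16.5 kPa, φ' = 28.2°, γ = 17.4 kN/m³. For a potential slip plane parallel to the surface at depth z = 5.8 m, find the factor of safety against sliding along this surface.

FS = 1.32

For an infinite slope with a slip plane parallel to the surface (no pore pressure): FS = [c' + γz cos²β tanφ'] / [γz sinβ cosβ].
γz = 17.4·5.8 = 100.92 kN/m²
Numerator = 16.5 + 100.92·cos²29.6°·tan28.2° = 16.5 + 100.92·0.7560·0.5362 = 57.410 kPa
Denominator = 100.92·sin29.6°·cos29.6° = 100.92·0.4939·0.8695 = 43.343 kPa
FS = 57.410 / 43.343 = 1.325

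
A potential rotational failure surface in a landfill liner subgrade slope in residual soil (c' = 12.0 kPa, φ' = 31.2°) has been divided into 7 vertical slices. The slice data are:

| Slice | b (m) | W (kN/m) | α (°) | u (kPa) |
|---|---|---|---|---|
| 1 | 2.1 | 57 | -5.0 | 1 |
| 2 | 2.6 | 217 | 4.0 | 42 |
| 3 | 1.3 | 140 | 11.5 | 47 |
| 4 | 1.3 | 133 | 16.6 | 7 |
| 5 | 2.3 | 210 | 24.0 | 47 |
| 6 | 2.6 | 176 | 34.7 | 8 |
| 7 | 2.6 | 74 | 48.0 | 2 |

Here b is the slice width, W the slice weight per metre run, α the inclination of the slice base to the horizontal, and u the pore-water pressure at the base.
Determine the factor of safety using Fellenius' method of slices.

FS = 1.77

Ordinary method of slices: FS = Σ[c'·Δl_i + (W_i cosα_i − u_i·Δl_i)·tanφ'] / Σ W_i sinα_i, with Δl_i = b_i / cosα_i.
Slice 1: Δl = 2.1/cos(-5.0°) = 2.108 m; N'_1 = 57·cos(-5.0°) − 1·2.108 = 54.7; c'Δl = 25.30; W sinα = -5.0
Slice 2: Δl = 2.6/cos4.0° = 2.606 m; N'_2 = 217·cos4.0° − 42·2.606 = 107.0; c'Δl = 31.28; W sinα = 15.1
Slice 3: Δl = 1.3/cos11.5° = 1.327 m; N'_3 = 140·cos11.5° − 47·1.327 = 74.8; c'Δl = 15.92; W sinα = 27.9
Slice 4: Δl = 1.3/cos16.6° = 1.357 m; N'_4 = 133·cos16.6° − 7·1.357 = 118.0; c'Δl = 16.28; W sinα = 38.0
Slice 5: Δl = 2.3/cos24.0° = 2.518 m; N'_5 = 210·cos24.0° − 47·2.518 = 73.5; c'Δl = 30.21; W sinα = 85.4
Slice 6: Δl = 2.6/cos34.7° = 3.162 m; N'_6 = 176·cos34.7° − 8·3.162 = 119.4; c'Δl = 37.95; W sinα = 100.2
Slice 7: Δl = 2.6/cos48.0° = 3.886 m; N'_7 = 74·cos48.0° − 2·3.886 = 41.7; c'Δl = 46.63; W sinα = 55.0
Σc'Δl = 203.6 kN/m; ΣN' = 589.1 kN/m; ΣW sinα = 316.7 kN/m
Resisting = 203.6 + 589.1·tan31.2° = 203.6 + 356.8 = 560.4 kN/m
FS = 560.4 / 316.7 = 1.769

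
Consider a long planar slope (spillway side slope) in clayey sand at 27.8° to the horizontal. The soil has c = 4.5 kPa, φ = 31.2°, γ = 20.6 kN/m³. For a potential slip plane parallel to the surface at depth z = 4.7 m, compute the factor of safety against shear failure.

For an infinite slope with a slip plane parallel to the surface (no pore pressure): FS = [c + γz cos²β tanφ] / [γz sinβ cosβ].
γz = 20.6·4.7 = 96.82 kN/m²
Numerator = 4.5 + 96.82·cos²27.8°·tan31.2° = 4.5 + 96.82·0.7825·0.6056 = 50.382 kPa
Denominator = 96.82·sin27.8°·cos27.8° = 96.82·0.4664·0.8846 = 39.944 kPa
FS = 50.382 / 39.944 = 1.261

FS = 1.26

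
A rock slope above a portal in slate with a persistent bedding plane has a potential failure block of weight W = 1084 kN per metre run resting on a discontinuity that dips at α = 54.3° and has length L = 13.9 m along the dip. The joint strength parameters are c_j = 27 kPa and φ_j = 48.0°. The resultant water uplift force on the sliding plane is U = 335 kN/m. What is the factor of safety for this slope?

FS = 0.80

Resolving the block weight along and normal to the plane and applying the Mohr–Coulomb strength on the joint:
N' = W cosα − U = 1084·cos54.3° − 335 = 297.6 kN/m
Driving force T = W sinα = 1084·sin54.3° = 880.3 kN/m
Resisting force R = c_j·L + N'·tanφ_j = 27·13.9 + 297.6·tan48.0° = 375.3 + 330.5 = 705.8 kN/m
FS = R / T = 705.8 / 880.3 = 0.802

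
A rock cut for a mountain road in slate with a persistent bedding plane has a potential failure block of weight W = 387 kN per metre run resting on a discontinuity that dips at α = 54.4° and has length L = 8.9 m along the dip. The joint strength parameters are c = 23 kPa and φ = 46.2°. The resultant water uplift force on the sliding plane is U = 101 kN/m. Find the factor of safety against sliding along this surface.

Resolving the block weight along and normal to the plane and applying the Mohr–Coulomb strength on the joint:
N' = W cosα − U = 387·cos54.4° − 101 = 124.3 kN/m
Driving force T = W sinα = 387·sin54.4° = 314.7 kN/m
Resisting force R = c·L + N'·tanφ = 23·8.9 + 124.3·tan46.2° = 204.7 + 129.6 = 334.3 kN/m
FS = R / T = 334.3 / 314.7 = 1.062

FS = 1.06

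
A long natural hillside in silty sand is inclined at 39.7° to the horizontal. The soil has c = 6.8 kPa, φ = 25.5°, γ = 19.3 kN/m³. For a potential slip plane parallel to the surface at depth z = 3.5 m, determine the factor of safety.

For an infinite slope with a slip plane parallel to the surface (no pore pressure): FS = [c + γz cos²β tanφ] / [γz sinβ cosβ].
γz = 19.3·3.5 = 67.55 kN/m²
Numerator = 6.8 + 67.55·cos²39.7°·tan25.5° = 6.8 + 67.55·0.5920·0.4770 = 25.873 kPa
Denominator = 67.55·sin39.7°·cos39.7° = 67.55·0.6388·0.7694 = 33.199 kPa
FS = 25.873 / 33.199 = 0.779

FS = 0.78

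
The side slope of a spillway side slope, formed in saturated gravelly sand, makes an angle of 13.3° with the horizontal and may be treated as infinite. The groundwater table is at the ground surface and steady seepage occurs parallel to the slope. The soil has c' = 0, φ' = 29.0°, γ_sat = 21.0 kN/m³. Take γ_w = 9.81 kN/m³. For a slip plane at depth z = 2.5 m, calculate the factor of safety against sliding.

With seepage parallel to the slope and the water table at the surface, the effective normal stress on the slip plane uses the buoyant unit weight γ' = γ_sat − γ_w while the driving shear stress uses γ_sat:
FS = [c' + γ' z cos²β tanφ'] / [γ_sat z sinβ cosβ]
(For c' = 0 this reduces to FS = (γ'/γ_sat)·tanφ'/tanβ.)
γ' = 21.0 − 9.81 = 11.19 kN/m³
Numerator = 0.0 + 11.19·2.5·cos²13.3°·tan29.0° = 0.0 + 11.19·2.5·0.9471·0.5543 = 14.686 kPa
Denominator = 21.0·2.5·sin13.3°·cos13.3° = 21.0·2.5·0.2300·0.9732 = 11.754 kPa
FS = 14.686 / 11.754 = 1.249

FS = 1.25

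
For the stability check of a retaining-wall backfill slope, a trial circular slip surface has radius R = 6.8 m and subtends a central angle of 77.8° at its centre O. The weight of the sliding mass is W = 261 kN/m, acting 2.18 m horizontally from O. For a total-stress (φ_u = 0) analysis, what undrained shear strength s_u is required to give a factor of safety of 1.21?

FS = s_u·L_a·R / (W·d), so s_u = FS·W·d / (L_a·R).
Arc length L_a = R·θ = 6.8·(77.8°·π/180) = 6.8·1.3579 = 9.23 m
s_u = 1.21·261·2.18 / (9.23·6.8) = 688.5 / 62.79 = 10.96 kPa

s_u = 11.0 kPa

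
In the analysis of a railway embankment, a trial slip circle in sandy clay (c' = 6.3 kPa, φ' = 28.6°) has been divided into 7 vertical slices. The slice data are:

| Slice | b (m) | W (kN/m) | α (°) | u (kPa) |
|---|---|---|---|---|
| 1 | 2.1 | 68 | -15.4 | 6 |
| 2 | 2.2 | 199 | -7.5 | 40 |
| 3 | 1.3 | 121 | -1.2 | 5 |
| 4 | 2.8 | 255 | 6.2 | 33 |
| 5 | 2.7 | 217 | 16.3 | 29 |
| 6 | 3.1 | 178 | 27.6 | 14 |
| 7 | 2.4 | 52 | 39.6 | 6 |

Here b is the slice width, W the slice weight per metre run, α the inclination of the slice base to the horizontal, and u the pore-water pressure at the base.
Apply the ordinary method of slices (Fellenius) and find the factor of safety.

FS = 3.12

Ordinary method of slices: FS = Σ[c'·Δl_i + (W_i cosα_i − u_i·Δl_i)·tanφ'] / Σ W_i sinα_i, with Δl_i = b_i / cosα_i.
Slice 1: Δl = 2.1/cos(-15.4°) = 2.178 m; N'_1 = 68·cos(-15.4°) − 6·2.178 = 52.5; c'Δl = 13.72; W sinα = -18.1
Slice 2: Δl = 2.2/cos(-7.5°) = 2.219 m; N'_2 = 199·cos(-7.5°) − 40·2.219 = 108.5; c'Δl = 13.98; W sinα = -26.0
Slice 3: Δl = 1.3/cos(-1.2°) = 1.300 m; N'_3 = 121·cos(-1.2°) − 5·1.300 = 114.5; c'Δl = 8.19; W sinα = -2.5
Slice 4: Δl = 2.8/cos6.2° = 2.816 m; N'_4 = 255·cos6.2° − 33·2.816 = 160.6; c'Δl = 17.74; W sinα = 27.5
Slice 5: Δl = 2.7/cos16.3° = 2.813 m; N'_5 = 217·cos16.3° − 29·2.813 = 126.7; c'Δl = 17.72; W sinα = 60.9
Slice 6: Δl = 3.1/cos27.6° = 3.498 m; N'_6 = 178·cos27.6° − 14·3.498 = 108.8; c'Δl = 22.04; W sinα = 82.5
Slice 7: Δl = 2.4/cos39.6° = 3.115 m; N'_7 = 52·cos39.6° − 6·3.115 = 21.4; c'Δl = 19.62; W sinα = 33.1
Σc'Δl = 113.0 kN/m; ΣN' = 692.9 kN/m; ΣW sinα = 157.5 kN/m
Resisting = 113.0 + 692.9·tan28.6° = 113.0 + 377.8 = 490.8 kN/m
FS = 490.8 / 157.5 = 3.116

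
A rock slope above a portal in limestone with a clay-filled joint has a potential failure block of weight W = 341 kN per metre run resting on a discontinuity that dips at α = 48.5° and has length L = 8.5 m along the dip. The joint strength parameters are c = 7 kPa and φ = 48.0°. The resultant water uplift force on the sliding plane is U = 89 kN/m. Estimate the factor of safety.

FS = 0.83

Resolving the block weight along and normal to the plane and applying the Mohr–Coulomb strength on the joint:
N' = W cosα − U = 341·cos48.5° − 89 = 137.0 kN/m
Driving force T = W sinα = 341·sin48.5° = 255.4 kN/m
Resisting force R = c·L + N'·tanφ = 7·8.5 + 137.0·tan48.0° = 59.5 + 152.1 = 211.6 kN/m
FS = R / T = 211.6 / 255.4 = 0.829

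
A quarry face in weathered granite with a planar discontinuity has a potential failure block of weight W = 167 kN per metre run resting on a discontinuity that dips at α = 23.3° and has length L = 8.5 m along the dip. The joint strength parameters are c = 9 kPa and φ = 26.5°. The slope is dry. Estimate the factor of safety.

FS = 2.32

Resolving the block weight along and normal to the plane and applying the Mohr–Coulomb strength on the joint:
N' = W cosα = 167·cos23.3° = 153.4 kN/m
Driving force T = W sinα = 167·sin23.3° = 66.1 kN/m
Resisting force R = c·L + N'·tanφ = 9·8.5 + 153.4·tan26.5° = 76.5 + 76.5 = 153.0 kN/m
FS = R / T = 153.0 / 66.1 = 2.316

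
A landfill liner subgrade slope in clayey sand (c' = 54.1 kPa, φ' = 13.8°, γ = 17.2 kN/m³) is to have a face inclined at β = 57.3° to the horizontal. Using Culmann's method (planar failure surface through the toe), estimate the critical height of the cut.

Culmann's analysis gives the critical failure plane at α_cr = (β + φ')/2 = (57.3 + 13.8)/2 = 35.5°, and the critical height
H_c = (4c'/γ) · sinβ cosφ' / [1 − cos(β − φ')]
    = (4·54.1/17.2) · sin57.3°·cos13.8° / [1 − cos(43.5°)]
    = 12.581 · 0.8415·0.9711 / [1 − 0.7254]
    = 12.581 · 0.8172 / 0.2746
    = 37.44 m

H_c = 37.44 m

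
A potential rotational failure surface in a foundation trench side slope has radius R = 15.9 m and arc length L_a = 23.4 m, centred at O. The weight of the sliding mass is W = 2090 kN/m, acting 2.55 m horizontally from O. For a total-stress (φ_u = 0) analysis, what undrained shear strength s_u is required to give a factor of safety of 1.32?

s_u = 18.9 kPa

FS = s_u·L_a·R / (W·d), so s_u = FS·W·d / (L_a·R).
s_u = 1.32·2090·2.55 / (23.40·15.9) = 7034.9 / 372.06 = 18.91 kPa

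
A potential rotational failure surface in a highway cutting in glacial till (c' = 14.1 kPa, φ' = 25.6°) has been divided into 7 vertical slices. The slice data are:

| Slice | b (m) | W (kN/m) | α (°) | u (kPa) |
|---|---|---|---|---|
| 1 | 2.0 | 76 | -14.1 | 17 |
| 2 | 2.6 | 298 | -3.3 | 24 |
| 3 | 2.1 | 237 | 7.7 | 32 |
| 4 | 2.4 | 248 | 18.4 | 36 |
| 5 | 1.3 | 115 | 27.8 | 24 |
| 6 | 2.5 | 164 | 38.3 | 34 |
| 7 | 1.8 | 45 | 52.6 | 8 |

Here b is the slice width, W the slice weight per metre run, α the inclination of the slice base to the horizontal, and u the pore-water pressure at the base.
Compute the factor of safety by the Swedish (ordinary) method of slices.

Ordinary method of slices: FS = Σ[c'·Δl_i + (W_i cosα_i − u_i·Δl_i)·tanφ'] / Σ W_i sinα_i, with Δl_i = b_i / cosα_i.
Slice 1: Δl = 2.0/cos(-14.1°) = 2.062 m; N'_1 = 76·cos(-14.1°) − 17·2.062 = 38.7; c'Δl = 29.08; W sinα = -18.5
Slice 2: Δl = 2.6/cos(-3.3°) = 2.604 m; N'_2 = 298·cos(-3.3°) − 24·2.604 = 235.0; c'Δl = 36.72; W sinα = -17.2
Slice 3: Δl = 2.1/cos7.7° = 2.119 m; N'_3 = 237·cos7.7° − 32·2.119 = 167.1; c'Δl = 29.88; W sinα = 31.8
Slice 4: Δl = 2.4/cos18.4° = 2.529 m; N'_4 = 248·cos18.4° − 36·2.529 = 144.3; c'Δl = 35.66; W sinα = 78.3
Slice 5: Δl = 1.3/cos27.8° = 1.470 m; N'_5 = 115·cos27.8° − 24·1.470 = 66.5; c'Δl = 20.72; W sinα = 53.6
Slice 6: Δl = 2.5/cos38.3° = 3.186 m; N'_6 = 164·cos38.3° − 34·3.186 = 20.4; c'Δl = 44.92; W sinα = 101.6
Slice 7: Δl = 1.8/cos52.6° = 2.964 m; N'_7 = 45·cos52.6° − 8·2.964 = 3.6; c'Δl = 41.79; W sinα = 35.7
Σc'Δl = 238.8 kN/m; ΣN' = 675.4 kN/m; ΣW sinα = 265.4 kN/m
Resisting = 238.8 + 675.4·tan25.6° = 238.8 + 323.6 = 562.4 kN/m
FS = 562.4 / 265.4 = 2.119

FS = 2.12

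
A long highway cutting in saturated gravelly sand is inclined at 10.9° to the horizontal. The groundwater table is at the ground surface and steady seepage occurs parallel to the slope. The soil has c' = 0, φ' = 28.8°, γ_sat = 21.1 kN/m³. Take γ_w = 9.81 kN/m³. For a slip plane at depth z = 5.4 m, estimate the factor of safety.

With seepage parallel to the slope and the water table at the surface, the effective normal stress on the slip plane uses the buoyant unit weight γ' = γ_sat − γ_w while the driving shear stress uses γ_sat:
FS = [c' + γ' z cos²β tanφ'] / [γ_sat z sinβ cosβ]
(For c' = 0 this reduces to FS = (γ'/γ_sat)·tanφ'/tanβ.)
γ' = 21.1 − 9.81 = 11.29 kN/m³
Numerator = 0.0 + 11.29·5.4·cos²10.9°·tan28.8° = 0.0 + 11.29·5.4·0.9642·0.5498 = 32.318 kPa
Denominator = 21.1·5.4·sin10.9°·cos10.9° = 21.1·5.4·0.1891·0.9820 = 21.157 kPa
FS = 32.318 / 21.157 = 1.528

FS = 1.53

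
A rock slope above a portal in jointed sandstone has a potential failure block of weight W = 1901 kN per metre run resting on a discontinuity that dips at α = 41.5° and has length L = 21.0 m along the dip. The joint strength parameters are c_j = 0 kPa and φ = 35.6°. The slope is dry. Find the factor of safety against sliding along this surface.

FS = 0.81

Resolving the block weight along and normal to the plane and applying the Mohr–Coulomb strength on the joint:
N' = W cosα = 1901·cos41.5° = 1423.8 kN/m
Driving force T = W sinα = 1901·sin41.5° = 1259.6 kN/m
Resisting force R = c_j·L + N'·tanφ = 0·21.0 + 1423.8·tan35.6° = 0.0 + 1019.3 = 1019.3 kN/m
FS = R / T = 1019.3 / 1259.6 = 0.809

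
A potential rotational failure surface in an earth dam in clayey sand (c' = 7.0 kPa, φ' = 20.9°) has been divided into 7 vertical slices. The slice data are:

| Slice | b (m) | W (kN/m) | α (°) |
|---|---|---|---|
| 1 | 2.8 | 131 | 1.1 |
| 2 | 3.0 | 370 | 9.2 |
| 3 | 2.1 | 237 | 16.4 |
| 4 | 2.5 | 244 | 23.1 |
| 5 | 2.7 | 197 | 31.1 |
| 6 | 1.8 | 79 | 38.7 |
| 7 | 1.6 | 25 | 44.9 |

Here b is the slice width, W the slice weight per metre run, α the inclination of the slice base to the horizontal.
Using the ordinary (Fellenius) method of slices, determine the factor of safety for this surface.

FS = 1.49

Ordinary method of slices: FS = Σ[c'·Δl_i + (W_i cosα_i)·tanφ'] / Σ W_i sinα_i, with Δl_i = b_i / cosα_i.
Slice 1: Δl = 2.8/cos1.1° = 2.801 m; N'_1 = 131·cos1.1° = 131.0; c'Δl = 19.60; W sinα = 2.5
Slice 2: Δl = 3.0/cos9.2° = 3.039 m; N'_2 = 370·cos9.2° = 365.2; c'Δl = 21.27; W sinα = 59.2
Slice 3: Δl = 2.1/cos16.4° = 2.189 m; N'_3 = 237·cos16.4° = 227.4; c'Δl = 15.32; W sinα = 66.9
Slice 4: Δl = 2.5/cos23.1° = 2.718 m; N'_4 = 244·cos23.1° = 224.4; c'Δl = 19.03; W sinα = 95.7
Slice 5: Δl = 2.7/cos31.1° = 3.153 m; N'_5 = 197·cos31.1° = 168.7; c'Δl = 22.07; W sinα = 101.8
Slice 6: Δl = 1.8/cos38.7° = 2.306 m; N'_6 = 79·cos38.7° = 61.7; c'Δl = 16.14; W sinα = 49.4
Slice 7: Δl = 1.6/cos44.9° = 2.259 m; N'_7 = 25·cos44.9° = 17.7; c'Δl = 15.81; W sinα = 17.6
Σc'Δl = 129.3 kN/m; ΣN' = 1196.1 kN/m; ΣW sinα = 393.1 kN/m
Resisting = 129.3 + 1196.1·tan20.9° = 129.3 + 456.7 = 586.0 kN/m
FS = 586.0 / 393.1 = 1.491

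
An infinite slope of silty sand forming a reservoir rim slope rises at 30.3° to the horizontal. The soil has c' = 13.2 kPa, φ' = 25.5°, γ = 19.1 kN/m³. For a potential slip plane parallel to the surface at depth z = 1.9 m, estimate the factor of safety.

FS = 1.65

For an infinite slope with a slip plane parallel to the surface (no pore pressure): FS = [c' + γz cos²β tanφ'] / [γz sinβ cosβ].
γz = 19.1·1.9 = 36.29 kN/m²
Numerator = 13.2 + 36.29·cos²30.3°·tan25.5° = 13.2 + 36.29·0.7455·0.4770 = 26.103 kPa
Denominator = 36.29·sin30.3°·cos30.3° = 36.29·0.5045·0.8634 = 15.808 kPa
FS = 26.103 / 15.808 = 1.651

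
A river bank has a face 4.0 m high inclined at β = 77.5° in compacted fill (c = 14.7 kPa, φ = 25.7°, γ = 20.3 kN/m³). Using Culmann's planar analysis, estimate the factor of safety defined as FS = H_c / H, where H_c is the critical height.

H_c = (4c/γ) · sinβ cosφ / [1 − cos(β − φ)]
    = (4·14.7/20.3) · sin77.5°·cos25.7° / [1 − cos51.8°]
    = 2.897 · 0.8797 / 0.3816 = 6.68 m
FS = H_c / H = 6.68 / 4.0 = 1.669

FS = 1.67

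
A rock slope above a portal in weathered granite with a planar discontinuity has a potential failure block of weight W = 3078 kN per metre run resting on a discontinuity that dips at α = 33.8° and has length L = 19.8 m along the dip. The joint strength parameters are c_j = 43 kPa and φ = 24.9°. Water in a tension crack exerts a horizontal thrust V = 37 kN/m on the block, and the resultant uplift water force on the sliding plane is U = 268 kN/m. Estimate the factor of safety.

Resolving the block weight along and normal to the plane and applying the Mohr–Coulomb strength on the joint:
N' = W cosα − U − V sinα = 3078·cos33.8° − 268 − 37·sin33.8° = 2269.2 kN/m
Driving force T = W sinα + V cosα = 3078·sin33.8° + 37·cos33.8° = 1743.0 kN/m
Resisting force R = c_j·L + N'·tanφ = 43·19.8 + 2269.2·tan24.9° = 851.4 + 1053.3 = 1904.7 kN/m
FS = R / T = 1904.7 / 1743.0 = 1.093

FS = 1.09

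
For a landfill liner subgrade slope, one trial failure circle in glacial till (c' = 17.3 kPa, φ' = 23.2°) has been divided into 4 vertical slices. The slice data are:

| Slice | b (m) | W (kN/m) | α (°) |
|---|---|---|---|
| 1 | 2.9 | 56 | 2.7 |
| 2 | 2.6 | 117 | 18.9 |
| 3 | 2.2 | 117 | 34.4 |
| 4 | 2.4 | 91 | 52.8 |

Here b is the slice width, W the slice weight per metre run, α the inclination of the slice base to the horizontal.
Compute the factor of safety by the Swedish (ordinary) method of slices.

Ordinary method of slices: FS = Σ[c'·Δl_i + (W_i cosα_i)·tanφ'] / Σ W_i sinα_i, with Δl_i = b_i / cosα_i.
Slice 1: Δl = 2.9/cos2.7° = 2.903 m; N'_1 = 56·cos2.7° = 55.9; c'Δl = 50.23; W sinα = 2.6
Slice 2: Δl = 2.6/cos18.9° = 2.748 m; N'_2 = 117·cos18.9° = 110.7; c'Δl = 47.54; W sinα = 37.9
Slice 3: Δl = 2.2/cos34.4° = 2.666 m; N'_3 = 117·cos34.4° = 96.5; c'Δl = 46.13; W sinα = 66.1
Slice 4: Δl = 2.4/cos52.8° = 3.970 m; N'_4 = 91·cos52.8° = 55.0; c'Δl = 68.67; W sinα = 72.5
Σc'Δl = 212.6 kN/m; ΣN' = 318.2 kN/m; ΣW sinα = 179.1 kN/m
Resisting = 212.6 + 318.2·tan23.2° = 212.6 + 136.4 = 348.9 kN/m
FS = 348.9 / 179.1 = 1.948

FS = 1.95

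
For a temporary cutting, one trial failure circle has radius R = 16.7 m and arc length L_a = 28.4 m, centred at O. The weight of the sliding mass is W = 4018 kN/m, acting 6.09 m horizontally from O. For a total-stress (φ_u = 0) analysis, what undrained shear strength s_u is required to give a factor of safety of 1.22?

FS = s_u·L_a·R / (W·d), so s_u = FS·W·d / (L_a·R).
s_u = 1.22·4018·6.09 / (28.40·16.7) = 29852.9 / 474.28 = 62.94 kPa

s_u = 62.9 kPa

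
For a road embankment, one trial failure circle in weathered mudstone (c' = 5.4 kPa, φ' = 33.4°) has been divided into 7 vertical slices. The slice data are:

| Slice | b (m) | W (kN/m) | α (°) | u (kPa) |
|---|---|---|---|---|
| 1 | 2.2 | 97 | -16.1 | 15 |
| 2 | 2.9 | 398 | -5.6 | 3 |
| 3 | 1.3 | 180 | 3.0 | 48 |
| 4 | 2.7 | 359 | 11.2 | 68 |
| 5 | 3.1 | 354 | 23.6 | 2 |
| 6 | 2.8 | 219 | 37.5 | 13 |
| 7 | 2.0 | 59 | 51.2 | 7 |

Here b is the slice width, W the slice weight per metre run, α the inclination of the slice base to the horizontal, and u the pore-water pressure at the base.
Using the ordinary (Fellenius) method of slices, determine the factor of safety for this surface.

FS = 2.66

Ordinary method of slices: FS = Σ[c'·Δl_i + (W_i cosα_i − u_i·Δl_i)·tanφ'] / Σ W_i sinα_i, with Δl_i = b_i / cosα_i.
Slice 1: Δl = 2.2/cos(-16.1°) = 2.290 m; N'_1 = 97·cos(-16.1°) − 15·2.290 = 58.8; c'Δl = 12.36; W sinα = -26.9
Slice 2: Δl = 2.9/cos(-5.6°) = 2.914 m; N'_2 = 398·cos(-5.6°) − 3·2.914 = 387.4; c'Δl = 15.74; W sinα = -38.8
Slice 3: Δl = 1.3/cos3.0° = 1.302 m; N'_3 = 180·cos3.0° − 48·1.302 = 117.3; c'Δl = 7.03; W sinα = 9.4
Slice 4: Δl = 2.7/cos11.2° = 2.752 m; N'_4 = 359·cos11.2° − 68·2.752 = 165.0; c'Δl = 14.86; W sinα = 69.7
Slice 5: Δl = 3.1/cos23.6° = 3.383 m; N'_5 = 354·cos23.6° − 2·3.383 = 317.6; c'Δl = 18.27; W sinα = 141.7
Slice 6: Δl = 2.8/cos37.5° = 3.529 m; N'_6 = 219·cos37.5° − 13·3.529 = 127.9; c'Δl = 19.06; W sinα = 133.3
Slice 7: Δl = 2.0/cos51.2° = 3.192 m; N'_7 = 59·cos51.2° − 7·3.192 = 14.6; c'Δl = 17.24; W sinα = 46.0
Σc'Δl = 104.6 kN/m; ΣN' = 1188.6 kN/m; ΣW sinα = 334.4 kN/m
Resisting = 104.6 + 1188.6·tan33.4° = 104.6 + 783.7 = 888.3 kN/m
FS = 888.3 / 334.4 = 2.656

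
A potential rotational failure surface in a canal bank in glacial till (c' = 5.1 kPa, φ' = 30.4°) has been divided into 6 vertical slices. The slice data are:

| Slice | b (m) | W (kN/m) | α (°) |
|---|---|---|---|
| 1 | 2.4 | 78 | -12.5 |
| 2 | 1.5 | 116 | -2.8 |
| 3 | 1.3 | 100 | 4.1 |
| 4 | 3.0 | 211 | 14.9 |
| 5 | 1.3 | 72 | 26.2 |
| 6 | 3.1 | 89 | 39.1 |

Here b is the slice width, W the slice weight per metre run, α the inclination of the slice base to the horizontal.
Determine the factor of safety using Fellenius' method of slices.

Ordinary method of slices: FS = Σ[c'·Δl_i + (W_i cosα_i)·tanφ'] / Σ W_i sinα_i, with Δl_i = b_i / cosα_i.
Slice 1: Δl = 2.4/cos(-12.5°) = 2.458 m; N'_1 = 78·cos(-12.5°) = 76.2; c'Δl = 12.54; W sinα = -16.9
Slice 2: Δl = 1.5/cos(-2.8°) = 1.502 m; N'_2 = 116·cos(-2.8°) = 115.9; c'Δl = 7.66; W sinα = -5.7
Slice 3: Δl = 1.3/cos4.1° = 1.303 m; N'_3 = 100·cos4.1° = 99.7; c'Δl = 6.65; W sinα = 7.1
Slice 4: Δl = 3.0/cos14.9° = 3.104 m; N'_4 = 211·cos14.9° = 203.9; c'Δl = 15.83; W sinα = 54.3
Slice 5: Δl = 1.3/cos26.2° = 1.449 m; N'_5 = 72·cos26.2° = 64.6; c'Δl = 7.39; W sinα = 31.8
Slice 6: Δl = 3.1/cos39.1° = 3.995 m; N'_6 = 89·cos39.1° = 69.1; c'Δl = 20.37; W sinα = 56.1
Σc'Δl = 70.4 kN/m; ΣN' = 629.3 kN/m; ΣW sinα = 126.8 kN/m
Resisting = 70.4 + 629.3·tan30.4° = 70.4 + 369.2 = 439.7 kN/m
FS = 439.7 / 126.8 = 3.468

FS = 3.47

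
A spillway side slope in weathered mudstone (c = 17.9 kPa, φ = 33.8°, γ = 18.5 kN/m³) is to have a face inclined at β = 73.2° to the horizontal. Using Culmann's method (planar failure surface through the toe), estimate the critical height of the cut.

Culmann's analysis gives the critical failure plane at α_cr = (β + φ)/2 = (73.2 + 33.8)/2 = 53.5°, and the critical height
H_c = (4c/γ) · sinβ cosφ / [1 − cos(β − φ)]
    = (4·17.9/18.5) · sin73.2°·cos33.8° / [1 − cos(39.4°)]
    = 3.870 · 0.9573·0.8310 / [1 − 0.7727]
    = 3.870 · 0.7955 / 0.2273
    = 13.55 m

H_c = 13.55 m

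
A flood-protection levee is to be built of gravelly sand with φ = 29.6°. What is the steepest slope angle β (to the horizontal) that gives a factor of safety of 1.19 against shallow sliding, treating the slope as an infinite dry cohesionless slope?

β = 25.5°

For an infinite dry cohesionless slope FS = tanφ/tanβ, so tanβ = tanφ / FS.
tanβ = tan29.6° / 1.19 = 0.5681 / 1.19 = 0.4774
β = arctan(0.4774) = 25.52°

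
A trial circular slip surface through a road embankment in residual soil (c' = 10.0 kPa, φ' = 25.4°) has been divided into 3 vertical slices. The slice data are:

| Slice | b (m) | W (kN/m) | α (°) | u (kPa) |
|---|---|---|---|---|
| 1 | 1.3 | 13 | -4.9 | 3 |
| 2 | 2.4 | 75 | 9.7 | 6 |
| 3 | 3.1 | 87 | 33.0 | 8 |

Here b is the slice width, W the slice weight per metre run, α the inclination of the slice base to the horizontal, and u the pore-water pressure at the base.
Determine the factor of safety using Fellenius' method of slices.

FS = 2.16

Ordinary method of slices: FS = Σ[c'·Δl_i + (W_i cosα_i − u_i·Δl_i)·tanφ'] / Σ W_i sinα_i, with Δl_i = b_i / cosα_i.
Slice 1: Δl = 1.3/cos(-4.9°) = 1.305 m; N'_1 = 13·cos(-4.9°) − 3·1.305 = 9.0; c'Δl = 13.05; W sinα = -1.1
Slice 2: Δl = 2.4/cos9.7° = 2.435 m; N'_2 = 75·cos9.7° − 6·2.435 = 59.3; c'Δl = 24.35; W sinα = 12.6
Slice 3: Δl = 3.1/cos33.0° = 3.696 m; N'_3 = 87·cos33.0° − 8·3.696 = 43.4; c'Δl = 36.96; W sinα = 47.4
Σc'Δl = 74.4 kN/m; ΣN' = 111.8 kN/m; ΣW sinα = 58.9 kN/m
Resisting = 74.4 + 111.8·tan25.4° = 74.4 + 53.1 = 127.4 kN/m
FS = 127.4 / 58.9 = 2.163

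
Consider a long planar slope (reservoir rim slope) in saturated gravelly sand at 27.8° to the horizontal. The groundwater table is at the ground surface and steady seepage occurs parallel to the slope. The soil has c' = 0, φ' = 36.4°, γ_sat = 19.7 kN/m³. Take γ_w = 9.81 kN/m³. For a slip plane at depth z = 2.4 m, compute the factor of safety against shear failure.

With seepage parallel to the slope and the water table at the surface, the effective normal stress on the slip plane uses the buoyant unit weight γ' = γ_sat − γ_w while the driving shear stress uses γ_sat:
FS = [c' + γ' z cos²β tanφ'] / [γ_sat z sinβ cosβ]
(For c' = 0 this reduces to FS = (γ'/γ_sat)·tanφ'/tanβ.)
γ' = 19.7 − 9.81 = 9.89 kN/m³
Numerator = 0.0 + 9.89·2.4·cos²27.8°·tan36.4° = 0.0 + 9.89·2.4·0.7825·0.7373 = 13.693 kPa
Denominator = 19.7·2.4·sin27.8°·cos27.8° = 19.7·2.4·0.4664·0.8846 = 19.506 kPa
FS = 13.693 / 19.506 = 0.702

FS = 0.70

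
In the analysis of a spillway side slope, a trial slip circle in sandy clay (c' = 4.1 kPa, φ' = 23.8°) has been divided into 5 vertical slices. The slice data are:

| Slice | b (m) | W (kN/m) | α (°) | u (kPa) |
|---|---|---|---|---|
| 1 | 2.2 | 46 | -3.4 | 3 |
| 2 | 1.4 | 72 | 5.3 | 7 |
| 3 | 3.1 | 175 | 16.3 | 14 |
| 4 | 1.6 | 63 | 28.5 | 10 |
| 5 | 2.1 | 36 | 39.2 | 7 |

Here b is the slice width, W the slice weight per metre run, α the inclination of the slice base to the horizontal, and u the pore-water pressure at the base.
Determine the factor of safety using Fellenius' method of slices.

Ordinary method of slices: FS = Σ[c'·Δl_i + (W_i cosα_i − u_i·Δl_i)·tanφ'] / Σ W_i sinα_i, with Δl_i = b_i / cosα_i.
Slice 1: Δl = 2.2/cos(-3.4°) = 2.204 m; N'_1 = 46·cos(-3.4°) − 3·2.204 = 39.3; c'Δl = 9.04; W sinα = -2.7
Slice 2: Δl = 1.4/cos5.3° = 1.406 m; N'_2 = 72·cos5.3° − 7·1.406 = 61.9; c'Δl = 5.76; W sinα = 6.7
Slice 3: Δl = 3.1/cos16.3° = 3.230 m; N'_3 = 175·cos16.3° − 14·3.230 = 122.7; c'Δl = 13.24; W sinα = 49.1
Slice 4: Δl = 1.6/cos28.5° = 1.821 m; N'_4 = 63·cos28.5° − 10·1.821 = 37.2; c'Δl = 7.46; W sinα = 30.1
Slice 5: Δl = 2.1/cos39.2° = 2.710 m; N'_5 = 36·cos39.2° − 7·2.710 = 8.9; c'Δl = 11.11; W sinα = 22.8
Σc'Δl = 46.6 kN/m; ΣN' = 270.0 kN/m; ΣW sinα = 105.9 kN/m
Resisting = 46.6 + 270.0·tan23.8° = 46.6 + 119.1 = 165.7 kN/m
FS = 165.7 / 105.9 = 1.565

FS = 1.57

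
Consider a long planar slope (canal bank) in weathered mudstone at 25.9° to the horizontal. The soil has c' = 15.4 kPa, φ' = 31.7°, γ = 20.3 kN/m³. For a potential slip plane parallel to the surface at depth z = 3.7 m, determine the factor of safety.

For an infinite slope with a slip plane parallel to the surface (no pore pressure): FS = [c' + γz cos²β tanφ'] / [γz sinβ cosβ].
γz = 20.3·3.7 = 75.11 kN/m²
Numerator = 15.4 + 75.11·cos²25.9°·tan31.7° = 15.4 + 75.11·0.8092·0.6176 = 52.938 kPa
Denominator = 75.11·sin25.9°·cos25.9° = 75.11·0.4368·0.8996 = 29.513 kPa
FS = 52.938 / 29.513 = 1.794

FS = 1.79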